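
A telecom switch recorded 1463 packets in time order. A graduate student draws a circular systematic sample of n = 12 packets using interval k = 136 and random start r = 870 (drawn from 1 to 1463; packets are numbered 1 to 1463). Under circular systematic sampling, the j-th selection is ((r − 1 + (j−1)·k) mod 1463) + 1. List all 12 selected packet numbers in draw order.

Selection 1: 870
Selection 2: 870 + 136 = 1006
Selection 3: 1006 + 136 = 1142
Selection 4: 1142 + 136 = 1278
Selection 5: 1278 + 136 = 1414
Selection 6: 1414 + 136 = 1550 → 1550 − 1463 = 87
Selection 7: 87 + 136 = 223
Selection 8: 223 + 136 = 359
Selection 9: 359 + 136 = 495
Selection 10: 495 + 136 = 631
Selection 11: 631 + 136 = 767
Selection 12: 767 + 136 = 903

870, 1006, 1142, 1278, 1414, 87, 223, 359, 495, 631, 767, 903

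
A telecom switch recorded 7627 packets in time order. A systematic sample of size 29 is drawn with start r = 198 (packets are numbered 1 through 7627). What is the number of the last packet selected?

k = 7627/29 = 263
29th selection = r + (29−1)·k = 198 + 28×263 = 198 + 7364 = 7562

7562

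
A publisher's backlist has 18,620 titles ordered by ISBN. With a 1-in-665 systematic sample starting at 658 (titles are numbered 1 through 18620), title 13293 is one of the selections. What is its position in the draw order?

k = 665
position = (13293 − 658)/665 + 1 = 12635/665 + 1 = 19 + 1 = 20

20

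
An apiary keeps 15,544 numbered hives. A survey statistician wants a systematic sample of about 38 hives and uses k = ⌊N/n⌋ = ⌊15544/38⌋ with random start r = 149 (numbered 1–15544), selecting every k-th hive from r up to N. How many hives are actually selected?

k = ⌊15544/38⌋ = 409
Achieved size = ⌊(15544 − 149)/409⌋ + 1 = ⌊15395/409⌋ + 1 = 37 + 1 = 38
(last selection: 149 + 37×409 = 15282 ≤ 15544; next would be 15691 > 15544)

38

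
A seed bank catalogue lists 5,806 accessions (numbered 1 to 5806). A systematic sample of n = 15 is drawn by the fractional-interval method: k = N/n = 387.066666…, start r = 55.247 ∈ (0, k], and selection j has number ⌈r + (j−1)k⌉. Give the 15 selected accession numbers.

j=1: r + 0k = 55.247 → ⌈·⌉ = 56
j=2: r + 1k = 442.313666… → ⌈·⌉ = 443
j=3: r + 2k = 829.380333… → ⌈·⌉ = 830
j=4: r + 3k = 1216.447 → ⌈·⌉ = 1217
j=5: r + 4k = 1603.513666… → ⌈·⌉ = 1604
j=6: r + 5k = 1990.580333… → ⌈·⌉ = 1991
j=7: r + 6k = 2377.647 → ⌈·⌉ = 2378
j=8: r + 7k = 2764.713666… → ⌈·⌉ = 2765
j=9: r + 8k = 3151.780333… → ⌈·⌉ = 3152
j=10: r + 9k = 3538.847 → ⌈·⌉ = 3539
j=11: r + 10k = 3925.913666… → ⌈·⌉ = 3926
j=12: r + 11k = 4312.980333… → ⌈·⌉ = 4313
j=13: r + 12k = 4700.047 → ⌈·⌉ = 4701
j=14: r + 13k = 5087.113666… → ⌈·⌉ = 5088
j=15: r + 14k = 5474.180333… → ⌈·⌉ = 5475

56, 443, 830, 1217, 1604, 1991, 2378, 2765, 3152, 3539, 3926, 4313, 4701, 5088, 5475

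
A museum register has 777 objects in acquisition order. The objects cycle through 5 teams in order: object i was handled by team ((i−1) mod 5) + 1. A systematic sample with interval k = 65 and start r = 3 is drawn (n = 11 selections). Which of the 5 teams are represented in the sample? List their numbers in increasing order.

3

Consecutive selections differ by k = 65, so their team numbers differ by 65 mod 5 = 0.
gcd(65, 5) = 5, so the sample visits 5/5 = 1 distinct residues mod 5.
Start 3 is team 3; the teams hit are 3.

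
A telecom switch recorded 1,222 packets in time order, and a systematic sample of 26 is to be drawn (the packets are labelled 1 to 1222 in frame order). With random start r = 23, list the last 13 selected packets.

k = N/n = 1222/26 = 47
14th selection = 23 + 13×47 = 634
15th: 634 + 47 = 681
16th: 681 + 47 = 728
17th: 728 + 47 = 775
18th: 775 + 47 = 822
19th: 822 + 47 = 869
20th: 869 + 47 = 916
21st: 916 + 47 = 963
22nd: 963 + 47 = 1010
23rd: 1010 + 47 = 1057
24th: 1057 + 47 = 1104
25th: 1104 + 47 = 1151
26th: 1151 + 47 = 1198

634, 681, 728, 775, 822, 869, 916, 963, 1010, 1057, 1104, 1151, 1198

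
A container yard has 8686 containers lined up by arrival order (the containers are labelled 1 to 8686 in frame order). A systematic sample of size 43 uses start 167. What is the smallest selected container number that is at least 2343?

k = 8686/43 = 202
Steps past start: ⌈(2343 − 167)/202⌉ = ⌈2176/202⌉ = 11
Selected container: 167 + 11×202 = 2389

2389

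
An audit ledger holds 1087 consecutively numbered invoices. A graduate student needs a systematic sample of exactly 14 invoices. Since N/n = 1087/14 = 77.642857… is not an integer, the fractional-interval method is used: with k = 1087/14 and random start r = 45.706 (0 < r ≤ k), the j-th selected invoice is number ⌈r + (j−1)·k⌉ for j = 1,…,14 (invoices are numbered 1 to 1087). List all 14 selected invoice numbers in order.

j=1: r + 0k = 45.706 → ⌈·⌉ = 46
j=2: r + 1k = 123.348857… → ⌈·⌉ = 124
j=3: r + 2k = 200.991714… → ⌈·⌉ = 201
j=4: r + 3k = 278.634571… → ⌈·⌉ = 279
j=5: r + 4k = 356.277428… → ⌈·⌉ = 357
j=6: r + 5k = 433.920285… → ⌈·⌉ = 434
j=7: r + 6k = 511.563142… → ⌈·⌉ = 512
j=8: r + 7k = 589.206 → ⌈·⌉ = 590
j=9: r + 8k = 666.848857… → ⌈·⌉ = 667
j=10: r + 9k = 744.491714… → ⌈·⌉ = 745
j=11: r + 10k = 822.134571… → ⌈·⌉ = 823
j=12: r + 11k = 899.777428… → ⌈·⌉ = 900
j=13: r + 12k = 977.420285… → ⌈·⌉ = 978
j=14: r + 13k = 1055.063142… → ⌈·⌉ = 1056

46, 124, 201, 279, 357, 434, 512, 590, 667, 745, 823, 900, 978, 1056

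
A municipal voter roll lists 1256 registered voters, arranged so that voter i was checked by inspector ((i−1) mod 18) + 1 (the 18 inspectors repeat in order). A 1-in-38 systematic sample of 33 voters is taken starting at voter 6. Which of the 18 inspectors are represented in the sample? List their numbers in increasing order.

Consecutive selections differ by k = 38, so their inspector numbers differ by 38 mod 18 = 2.
gcd(38, 18) = 2, so the sample visits 18/2 = 9 distinct residues mod 18.
Start 6 is inspector 6; the inspectors hit are 2, 4, 6, 8, 10, 12, 14, 16, 18.

2, 4, 6, 8, 10, 12, 14, 16, 18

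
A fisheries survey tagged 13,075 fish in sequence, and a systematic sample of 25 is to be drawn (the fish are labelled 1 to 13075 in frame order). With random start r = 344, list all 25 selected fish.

344, 867, 1390, 1913, 2436, 2959, 3482, 4005, 4528, 5051, 5574, 6097, 6620, 7143, 7666, 8189, 8712, 9235, 9758, 10281, 10804, 11327, 11850, 12373, 12896

k = N/n = 13075/25 = 523
fish 1: 344
fish 2: 344 + 523 = 867
fish 3: 867 + 523 = 1390
fish 4: 1390 + 523 = 1913
fish 5: 1913 + 523 = 2436
fish 6: 2436 + 523 = 2959
fish 7: 2959 + 523 = 3482
fish 8: 3482 + 523 = 4005
fish 9: 4005 + 523 = 4528
fish 10: 4528 + 523 = 5051
fish 11: 5051 + 523 = 5574
fish 12: 5574 + 523 = 6097
fish 13: 6097 + 523 = 6620
fish 14: 6620 + 523 = 7143
fish 15: 7143 + 523 = 7666
fish 16: 7666 + 523 = 8189
fish 17: 8189 + 523 = 8712
fish 18: 8712 + 523 = 9235
fish 19: 9235 + 523 = 9758
fish 20: 9758 + 523 = 10281
fish 21: 10281 + 523 = 10804
fish 22: 10804 + 523 = 11327
fish 23: 11327 + 523 = 11850
fish 24: 11850 + 523 = 12373
fish 25: 12373 + 523 = 12896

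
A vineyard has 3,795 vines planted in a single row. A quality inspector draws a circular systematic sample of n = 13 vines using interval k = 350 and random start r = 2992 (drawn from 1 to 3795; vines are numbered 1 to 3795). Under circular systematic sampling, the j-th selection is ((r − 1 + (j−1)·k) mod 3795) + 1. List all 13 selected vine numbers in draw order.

2992, 3342, 3692, 247, 597, 947, 1297, 1647, 1997, 2347, 2697, 3047, 3397

Selection 1: 2992
Selection 2: 2992 + 350 = 3342
Selection 3: 3342 + 350 = 3692
Selection 4: 3692 + 350 = 4042 → 4042 − 3795 = 247
Selection 5: 247 + 350 = 597
Selection 6: 597 + 350 = 947
Selection 7: 947 + 350 = 1297
Selection 8: 1297 + 350 = 1647
Selection 9: 1647 + 350 = 1997
Selection 10: 1997 + 350 = 2347
Selection 11: 2347 + 350 = 2697
Selection 12: 2697 + 350 = 3047
Selection 13: 3047 + 350 = 3397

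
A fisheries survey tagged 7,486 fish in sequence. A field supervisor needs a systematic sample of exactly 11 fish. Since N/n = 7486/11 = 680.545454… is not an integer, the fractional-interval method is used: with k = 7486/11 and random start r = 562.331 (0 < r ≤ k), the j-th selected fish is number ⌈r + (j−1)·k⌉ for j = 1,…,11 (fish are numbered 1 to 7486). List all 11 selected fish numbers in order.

563, 1243, 1924, 2604, 3285, 3966, 4646, 5327, 6007, 6688, 7368

j=1: r + 0k = 562.331 → ⌈·⌉ = 563
j=2: r + 1k = 1242.876454… → ⌈·⌉ = 1243
j=3: r + 2k = 1923.421909… → ⌈·⌉ = 1924
j=4: r + 3k = 2603.967363… → ⌈·⌉ = 2604
j=5: r + 4k = 3284.512818… → ⌈·⌉ = 3285
j=6: r + 5k = 3965.058272… → ⌈·⌉ = 3966
j=7: r + 6k = 4645.603727… → ⌈·⌉ = 4646
j=8: r + 7k = 5326.149181… → ⌈·⌉ = 5327
j=9: r + 8k = 6006.694636… → ⌈·⌉ = 6007
j=10: r + 9k = 6687.240090… → ⌈·⌉ = 6688
j=11: r + 10k = 7367.785545… → ⌈·⌉ = 7368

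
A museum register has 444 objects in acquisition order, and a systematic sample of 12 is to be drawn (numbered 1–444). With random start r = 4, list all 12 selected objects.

4, 41, 78, 115, 152, 189, 226, 263, 300, 337, 374, 411

k = N/n = 444/12 = 37
object 1: 4
object 2: 4 + 37 = 41
object 3: 41 + 37 = 78
object 4: 78 + 37 = 115
object 5: 115 + 37 = 152
object 6: 152 + 37 = 189
object 7: 189 + 37 = 226
object 8: 226 + 37 = 263
object 9: 263 + 37 = 300
object 10: 300 + 37 = 337
object 11: 337 + 37 = 374
object 12: 374 + 37 = 411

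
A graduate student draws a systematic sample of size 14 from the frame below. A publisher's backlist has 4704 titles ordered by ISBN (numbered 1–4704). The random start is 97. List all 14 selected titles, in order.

k = N/n = 4704/14 = 336
title 1: 97
title 2: 97 + 336 = 433
title 3: 433 + 336 = 769
title 4: 769 + 336 = 1105
title 5: 1105 + 336 = 1441
title 6: 1441 + 336 = 1777
title 7: 1777 + 336 = 2113
title 8: 2113 + 336 = 2449
title 9: 2449 + 336 = 2785
title 10: 2785 + 336 = 3121
title 11: 3121 + 336 = 3457
title 12: 3457 + 336 = 3793
title 13: 3793 + 336 = 4129
title 14: 4129 + 336 = 4465

97, 433, 769, 1105, 1441, 1777, 2113, 2449, 2785, 3121, 3457, 3793, 4129, 4465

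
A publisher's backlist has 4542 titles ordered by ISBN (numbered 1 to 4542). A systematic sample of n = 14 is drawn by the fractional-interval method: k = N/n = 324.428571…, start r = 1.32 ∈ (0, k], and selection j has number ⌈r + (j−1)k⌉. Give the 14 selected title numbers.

2, 326, 651, 975, 1300, 1624, 1948, 2273, 2597, 2922, 3246, 3571, 3895, 4219

j=1: r + 0k = 1.32 → ⌈·⌉ = 2
j=2: r + 1k = 325.748571… → ⌈·⌉ = 326
j=3: r + 2k = 650.177142… → ⌈·⌉ = 651
j=4: r + 3k = 974.605714… → ⌈·⌉ = 975
j=5: r + 4k = 1299.034285… → ⌈·⌉ = 1300
j=6: r + 5k = 1623.462857… → ⌈·⌉ = 1624
j=7: r + 6k = 1947.891428… → ⌈·⌉ = 1948
j=8: r + 7k = 2272.32 → ⌈·⌉ = 2273
j=9: r + 8k = 2596.748571… → ⌈·⌉ = 2597
j=10: r + 9k = 2921.177142… → ⌈·⌉ = 2922
j=11: r + 10k = 3245.605714… → ⌈·⌉ = 3246
j=12: r + 11k = 3570.034285… → ⌈·⌉ = 3571
j=13: r + 12k = 3894.462857… → ⌈·⌉ = 3895
j=14: r + 13k = 4218.891428… → ⌈·⌉ = 4219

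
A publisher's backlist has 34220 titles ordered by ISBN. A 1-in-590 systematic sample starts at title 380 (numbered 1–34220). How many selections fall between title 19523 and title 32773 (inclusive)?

22

k = 590
First selection ≥ 19523: 380 + ⌈(19523−380)/590⌉·590 = 380 + 33×590 = 19850
Last selection ≤ 32773: 380 + ⌊(32773−380)/590⌋·590 = 380 + 54×590 = 32240
Count = 54 − 33 + 1 = 22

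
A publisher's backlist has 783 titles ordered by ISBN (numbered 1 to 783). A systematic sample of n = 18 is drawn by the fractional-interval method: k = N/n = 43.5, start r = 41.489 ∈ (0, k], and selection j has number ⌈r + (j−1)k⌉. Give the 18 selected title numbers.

j=1: r + 0k = 41.489 → ⌈·⌉ = 42
j=2: r + 1k = 84.989 → ⌈·⌉ = 85
j=3: r + 2k = 128.489 → ⌈·⌉ = 129
j=4: r + 3k = 171.989 → ⌈·⌉ = 172
j=5: r + 4k = 215.489 → ⌈·⌉ = 216
j=6: r + 5k = 258.989 → ⌈·⌉ = 259
j=7: r + 6k = 302.489 → ⌈·⌉ = 303
j=8: r + 7k = 345.989 → ⌈·⌉ = 346
j=9: r + 8k = 389.489 → ⌈·⌉ = 390
j=10: r + 9k = 432.989 → ⌈·⌉ = 433
j=11: r + 10k = 476.489 → ⌈·⌉ = 477
j=12: r + 11k = 519.989 → ⌈·⌉ = 520
j=13: r + 12k = 563.489 → ⌈·⌉ = 564
j=14: r + 13k = 606.989 → ⌈·⌉ = 607
j=15: r + 14k = 650.489 → ⌈·⌉ = 651
j=16: r + 15k = 693.989 → ⌈·⌉ = 694
j=17: r + 16k = 737.489 → ⌈·⌉ = 738
j=18: r + 17k = 780.989 → ⌈·⌉ = 781

42, 85, 129, 172, 216, 259, 303, 346, 390, 433, 477, 520, 564, 607, 651, 694, 738, 781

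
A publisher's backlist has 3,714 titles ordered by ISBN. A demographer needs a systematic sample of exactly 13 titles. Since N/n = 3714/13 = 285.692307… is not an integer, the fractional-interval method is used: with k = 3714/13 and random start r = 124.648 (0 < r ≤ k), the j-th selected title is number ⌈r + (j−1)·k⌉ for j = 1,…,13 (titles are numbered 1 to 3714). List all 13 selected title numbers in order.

125, 411, 697, 982, 1268, 1554, 1839, 2125, 2411, 2696, 2982, 3268, 3553

j=1: r + 0k = 124.648 → ⌈·⌉ = 125
j=2: r + 1k = 410.340307… → ⌈·⌉ = 411
j=3: r + 2k = 696.032615… → ⌈·⌉ = 697
j=4: r + 3k = 981.724923… → ⌈·⌉ = 982
j=5: r + 4k = 1267.417230… → ⌈·⌉ = 1268
j=6: r + 5k = 1553.109538… → ⌈·⌉ = 1554
j=7: r + 6k = 1838.801846… → ⌈·⌉ = 1839
j=8: r + 7k = 2124.494153… → ⌈·⌉ = 2125
j=9: r + 8k = 2410.186461… → ⌈·⌉ = 2411
j=10: r + 9k = 2695.878769… → ⌈·⌉ = 2696
j=11: r + 10k = 2981.571076… → ⌈·⌉ = 2982
j=12: r + 11k = 3267.263384… → ⌈·⌉ = 3268
j=13: r + 12k = 3552.955692… → ⌈·⌉ = 3553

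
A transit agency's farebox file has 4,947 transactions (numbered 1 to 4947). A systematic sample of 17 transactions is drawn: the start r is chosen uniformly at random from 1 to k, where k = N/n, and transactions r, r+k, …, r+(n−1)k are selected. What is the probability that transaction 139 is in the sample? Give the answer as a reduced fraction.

1/291

k = 4947/17 = 291.
Transaction 139 is selected iff r ≡ 139 (mod 291); exactly one such r in {1,…,291}.
Inclusion probability = 1/291.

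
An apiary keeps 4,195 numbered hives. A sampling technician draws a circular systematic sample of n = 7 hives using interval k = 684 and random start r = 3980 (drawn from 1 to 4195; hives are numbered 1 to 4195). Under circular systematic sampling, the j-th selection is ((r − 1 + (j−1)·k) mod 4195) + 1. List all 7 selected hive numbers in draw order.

Selection 1: 3980
Selection 2: 3980 + 684 = 4664 → 4664 − 4195 = 469
Selection 3: 469 + 684 = 1153
Selection 4: 1153 + 684 = 1837
Selection 5: 1837 + 684 = 2521
Selection 6: 2521 + 684 = 3205
Selection 7: 3205 + 684 = 3889

3980, 469, 1153, 1837, 2521, 3205, 3889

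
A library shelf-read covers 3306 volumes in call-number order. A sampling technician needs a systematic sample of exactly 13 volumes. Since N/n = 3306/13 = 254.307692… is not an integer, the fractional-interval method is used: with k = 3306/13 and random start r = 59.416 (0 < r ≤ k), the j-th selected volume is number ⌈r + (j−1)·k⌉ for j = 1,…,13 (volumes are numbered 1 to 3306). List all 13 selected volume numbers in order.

j=1: r + 0k = 59.416 → ⌈·⌉ = 60
j=2: r + 1k = 313.723692… → ⌈·⌉ = 314
j=3: r + 2k = 568.031384… → ⌈·⌉ = 569
j=4: r + 3k = 822.339076… → ⌈·⌉ = 823
j=5: r + 4k = 1076.646769… → ⌈·⌉ = 1077
j=6: r + 5k = 1330.954461… → ⌈·⌉ = 1331
j=7: r + 6k = 1585.262153… → ⌈·⌉ = 1586
j=8: r + 7k = 1839.569846… → ⌈·⌉ = 1840
j=9: r + 8k = 2093.877538… → ⌈·⌉ = 2094
j=10: r + 9k = 2348.185230… → ⌈·⌉ = 2349
j=11: r + 10k = 2602.492923… → ⌈·⌉ = 2603
j=12: r + 11k = 2856.800615… → ⌈·⌉ = 2857
j=13: r + 12k = 3111.108307… → ⌈·⌉ = 3112

60, 314, 569, 823, 1077, 1331, 1586, 1840, 2094, 2349, 2603, 2857, 3112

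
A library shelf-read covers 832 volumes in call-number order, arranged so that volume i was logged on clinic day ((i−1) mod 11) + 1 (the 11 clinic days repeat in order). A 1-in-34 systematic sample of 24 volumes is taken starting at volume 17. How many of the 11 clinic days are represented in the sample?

11

Consecutive selections differ by k = 34, so their clinic day numbers differ by 34 mod 11 = 1.
gcd(34, 11) = 1, so the sample visits 11/1 = 11 distinct residues mod 11.
Start 17 is clinic day 6; the clinic days hit are 1, 2, 3, 4, 5, 6, 7, 8, 9, 10, 11.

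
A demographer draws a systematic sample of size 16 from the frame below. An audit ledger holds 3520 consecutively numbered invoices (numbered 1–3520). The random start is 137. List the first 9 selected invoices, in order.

137, 357, 577, 797, 1017, 1237, 1457, 1677, 1897

k = N/n = 3520/16 = 220
invoice 1: 137
invoice 2: 137 + 220 = 357
invoice 3: 357 + 220 = 577
invoice 4: 577 + 220 = 797
invoice 5: 797 + 220 = 1017
invoice 6: 1017 + 220 = 1237
invoice 7: 1237 + 220 = 1457
invoice 8: 1457 + 220 = 1677
invoice 9: 1677 + 220 = 1897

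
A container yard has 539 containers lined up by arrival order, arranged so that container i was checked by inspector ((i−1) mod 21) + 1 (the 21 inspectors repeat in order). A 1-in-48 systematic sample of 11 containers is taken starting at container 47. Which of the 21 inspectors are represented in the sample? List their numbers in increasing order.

Consecutive selections differ by k = 48, so their inspector numbers differ by 48 mod 21 = 6.
gcd(48, 21) = 3, so the sample visits 21/3 = 7 distinct residues mod 21.
Start 47 is inspector 5; the inspectors hit are 2, 5, 8, 11, 14, 17, 20.

2, 5, 8, 11, 14, 17, 20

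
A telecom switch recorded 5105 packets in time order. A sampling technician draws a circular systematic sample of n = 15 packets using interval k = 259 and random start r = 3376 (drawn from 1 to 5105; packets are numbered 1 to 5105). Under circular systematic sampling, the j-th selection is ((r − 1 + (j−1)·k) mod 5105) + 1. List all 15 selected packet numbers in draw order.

Selection 1: 3376
Selection 2: 3376 + 259 = 3635
Selection 3: 3635 + 259 = 3894
Selection 4: 3894 + 259 = 4153
Selection 5: 4153 + 259 = 4412
Selection 6: 4412 + 259 = 4671
Selection 7: 4671 + 259 = 4930
Selection 8: 4930 + 259 = 5189 → 5189 − 5105 = 84
Selection 9: 84 + 259 = 343
Selection 10: 343 + 259 = 602
Selection 11: 602 + 259 = 861
Selection 12: 861 + 259 = 1120
Selection 13: 1120 + 259 = 1379
Selection 14: 1379 + 259 = 1638
Selection 15: 1638 + 259 = 1897

3376, 3635, 3894, 4153, 4412, 4671, 4930, 84, 343, 602, 861, 1120, 1379, 1638, 1897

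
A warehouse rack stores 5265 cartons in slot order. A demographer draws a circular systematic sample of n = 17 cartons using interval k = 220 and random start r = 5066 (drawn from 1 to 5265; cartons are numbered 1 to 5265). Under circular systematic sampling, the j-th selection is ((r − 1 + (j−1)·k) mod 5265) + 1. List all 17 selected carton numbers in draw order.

Selection 1: 5066
Selection 2: 5066 + 220 = 5286 → 5286 − 5265 = 21
Selection 3: 21 + 220 = 241
Selection 4: 241 + 220 = 461
Selection 5: 461 + 220 = 681
Selection 6: 681 + 220 = 901
Selection 7: 901 + 220 = 1121
Selection 8: 1121 + 220 = 1341
Selection 9: 1341 + 220 = 1561
Selection 10: 1561 + 220 = 1781
Selection 11: 1781 + 220 = 2001
Selection 12: 2001 + 220 = 2221
Selection 13: 2221 + 220 = 2441
Selection 14: 2441 + 220 = 2661
Selection 15: 2661 + 220 = 2881
Selection 16: 2881 + 220 = 3101
Selection 17: 3101 + 220 = 3321

5066, 21, 241, 461, 681, 901, 1121, 1341, 1561, 1781, 2001, 2221, 2441, 2661, 2881, 3101, 3321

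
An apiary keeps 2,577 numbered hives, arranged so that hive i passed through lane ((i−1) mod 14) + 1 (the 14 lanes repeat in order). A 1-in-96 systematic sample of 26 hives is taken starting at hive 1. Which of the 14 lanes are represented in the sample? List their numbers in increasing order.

Consecutive selections differ by k = 96, so their lane numbers differ by 96 mod 14 = 12.
gcd(96, 14) = 2, so the sample visits 14/2 = 7 distinct residues mod 14.
Start 1 is lane 1; the lanes hit are 1, 3, 5, 7, 9, 11, 13.

1, 3, 5, 7, 9, 11, 13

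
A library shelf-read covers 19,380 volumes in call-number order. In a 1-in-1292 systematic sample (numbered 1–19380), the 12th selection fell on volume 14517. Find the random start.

305

k = 1292
r = 14517 − (12−1)×1292 = 14517 − 14212 = 305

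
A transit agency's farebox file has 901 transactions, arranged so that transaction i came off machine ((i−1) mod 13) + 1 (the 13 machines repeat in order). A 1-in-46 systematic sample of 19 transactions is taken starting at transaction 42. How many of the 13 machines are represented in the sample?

13

Consecutive selections differ by k = 46, so their machine numbers differ by 46 mod 13 = 7.
gcd(46, 13) = 1, so the sample visits 13/1 = 13 distinct residues mod 13.
Start 42 is machine 3; the machines hit are 1, 2, 3, 4, 5, 6, 7, 8, 9, 10, 11, 12, 13.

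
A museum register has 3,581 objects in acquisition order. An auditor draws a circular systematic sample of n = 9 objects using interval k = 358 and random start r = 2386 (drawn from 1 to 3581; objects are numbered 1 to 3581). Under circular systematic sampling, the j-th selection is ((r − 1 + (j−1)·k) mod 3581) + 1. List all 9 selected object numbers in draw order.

Selection 1: 2386
Selection 2: 2386 + 358 = 2744
Selection 3: 2744 + 358 = 3102
Selection 4: 3102 + 358 = 3460
Selection 5: 3460 + 358 = 3818 → 3818 − 3581 = 237
Selection 6: 237 + 358 = 595
Selection 7: 595 + 358 = 953
Selection 8: 953 + 358 = 1311
Selection 9: 1311 + 358 = 1669

2386, 2744, 3102, 3460, 237, 595, 953, 1311, 1669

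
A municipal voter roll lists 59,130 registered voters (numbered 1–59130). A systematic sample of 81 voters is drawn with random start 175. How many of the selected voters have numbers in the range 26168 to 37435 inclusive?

16

k = 59130/81 = 730
First selection ≥ 26168: 175 + ⌈(26168−175)/730⌉·730 = 175 + 36×730 = 26455
Last selection ≤ 37435: 175 + ⌊(37435−175)/730⌋·730 = 175 + 51×730 = 37405
Count = 51 − 36 + 1 = 16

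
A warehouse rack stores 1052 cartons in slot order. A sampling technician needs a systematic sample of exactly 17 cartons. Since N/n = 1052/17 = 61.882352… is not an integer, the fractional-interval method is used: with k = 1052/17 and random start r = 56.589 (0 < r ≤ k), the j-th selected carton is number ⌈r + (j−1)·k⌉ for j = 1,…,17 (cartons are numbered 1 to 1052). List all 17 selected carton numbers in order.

j=1: r + 0k = 56.589 → ⌈·⌉ = 57
j=2: r + 1k = 118.471352… → ⌈·⌉ = 119
j=3: r + 2k = 180.353705… → ⌈·⌉ = 181
j=4: r + 3k = 242.236058… → ⌈·⌉ = 243
j=5: r + 4k = 304.118411… → ⌈·⌉ = 305
j=6: r + 5k = 366.000764… → ⌈·⌉ = 367
j=7: r + 6k = 427.883117… → ⌈·⌉ = 428
j=8: r + 7k = 489.765470… → ⌈·⌉ = 490
j=9: r + 8k = 551.647823… → ⌈·⌉ = 552
j=10: r + 9k = 613.530176… → ⌈·⌉ = 614
j=11: r + 10k = 675.412529… → ⌈·⌉ = 676
j=12: r + 11k = 737.294882… → ⌈·⌉ = 738
j=13: r + 12k = 799.177235… → ⌈·⌉ = 800
j=14: r + 13k = 861.059588… → ⌈·⌉ = 862
j=15: r + 14k = 922.941941… → ⌈·⌉ = 923
j=16: r + 15k = 984.824294… → ⌈·⌉ = 985
j=17: r + 16k = 1046.706647… → ⌈·⌉ = 1047

57, 119, 181, 243, 305, 367, 428, 490, 552, 614, 676, 738, 800, 862, 923, 985, 1047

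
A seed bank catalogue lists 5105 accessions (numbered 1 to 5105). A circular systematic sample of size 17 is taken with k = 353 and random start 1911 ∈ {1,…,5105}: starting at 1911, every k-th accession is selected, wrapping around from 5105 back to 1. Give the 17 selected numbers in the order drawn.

Selection 1: 1911
Selection 2: 1911 + 353 = 2264
Selection 3: 2264 + 353 = 2617
Selection 4: 2617 + 353 = 2970
Selection 5: 2970 + 353 = 3323
Selection 6: 3323 + 353 = 3676
Selection 7: 3676 + 353 = 4029
Selection 8: 4029 + 353 = 4382
Selection 9: 4382 + 353 = 4735
Selection 10: 4735 + 353 = 5088
Selection 11: 5088 + 353 = 5441 → 5441 − 5105 = 336
Selection 12: 336 + 353 = 689
Selection 13: 689 + 353 = 1042
Selection 14: 1042 + 353 = 1395
Selection 15: 1395 + 353 = 1748
Selection 16: 1748 + 353 = 2101
Selection 17: 2101 + 353 = 2454

1911, 2264, 2617, 2970, 3323, 3676, 4029, 4382, 4735, 5088, 336, 689, 1042, 1395, 1748, 2101, 2454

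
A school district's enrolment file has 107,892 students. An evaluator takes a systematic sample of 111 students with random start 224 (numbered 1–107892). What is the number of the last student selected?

107144

k = 107892/111 = 972
111th selection = r + (111−1)·k = 224 + 110×972 = 224 + 106920 = 107144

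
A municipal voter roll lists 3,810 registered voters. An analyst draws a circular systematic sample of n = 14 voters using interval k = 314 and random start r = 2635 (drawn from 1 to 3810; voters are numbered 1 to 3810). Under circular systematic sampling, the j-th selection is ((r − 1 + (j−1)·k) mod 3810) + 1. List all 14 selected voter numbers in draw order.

Selection 1: 2635
Selection 2: 2635 + 314 = 2949
Selection 3: 2949 + 314 = 3263
Selection 4: 3263 + 314 = 3577
Selection 5: 3577 + 314 = 3891 → 3891 − 3810 = 81
Selection 6: 81 + 314 = 395
Selection 7: 395 + 314 = 709
Selection 8: 709 + 314 = 1023
Selection 9: 1023 + 314 = 1337
Selection 10: 1337 + 314 = 1651
Selection 11: 1651 + 314 = 1965
Selection 12: 1965 + 314 = 2279
Selection 13: 2279 + 314 = 2593
Selection 14: 2593 + 314 = 2907

2635, 2949, 3263, 3577, 81, 395, 709, 1023, 1337, 1651, 1965, 2279, 2593, 2907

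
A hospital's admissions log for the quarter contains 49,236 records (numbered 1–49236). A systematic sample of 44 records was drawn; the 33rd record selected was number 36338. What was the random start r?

530

k = 49236/44 = 1119
r = 36338 − (33−1)×1119 = 36338 − 35808 = 530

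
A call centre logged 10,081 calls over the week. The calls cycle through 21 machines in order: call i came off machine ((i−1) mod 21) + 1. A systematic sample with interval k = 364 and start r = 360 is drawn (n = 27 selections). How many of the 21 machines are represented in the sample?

Consecutive selections differ by k = 364, so their machine numbers differ by 364 mod 21 = 7.
gcd(364, 21) = 7, so the sample visits 21/7 = 3 distinct residues mod 21.
Start 360 is machine 3; the machines hit are 3, 10, 17.

3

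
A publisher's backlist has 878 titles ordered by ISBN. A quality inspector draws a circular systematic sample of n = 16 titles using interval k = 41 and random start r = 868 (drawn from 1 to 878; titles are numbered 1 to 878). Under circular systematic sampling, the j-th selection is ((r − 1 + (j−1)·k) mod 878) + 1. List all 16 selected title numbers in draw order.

Selection 1: 868
Selection 2: 868 + 41 = 909 → 909 − 878 = 31
Selection 3: 31 + 41 = 72
Selection 4: 72 + 41 = 113
Selection 5: 113 + 41 = 154
Selection 6: 154 + 41 = 195
Selection 7: 195 + 41 = 236
Selection 8: 236 + 41 = 277
Selection 9: 277 + 41 = 318
Selection 10: 318 + 41 = 359
Selection 11: 359 + 41 = 400
Selection 12: 400 + 41 = 441
Selection 13: 441 + 41 = 482
Selection 14: 482 + 41 = 523
Selection 15: 523 + 41 = 564
Selection 16: 564 + 41 = 605

868, 31, 72, 113, 154, 195, 236, 277, 318, 359, 400, 441, 482, 523, 564, 605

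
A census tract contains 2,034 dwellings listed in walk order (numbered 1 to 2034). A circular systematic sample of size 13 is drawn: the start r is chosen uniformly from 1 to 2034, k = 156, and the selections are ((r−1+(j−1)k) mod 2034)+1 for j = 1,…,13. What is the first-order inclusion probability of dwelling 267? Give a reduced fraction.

For each position j, as r ranges over 1…2034 the j-th selection hits every dwelling exactly once, so dwelling 267 is selected for exactly 13 of the 2034 starts.
Inclusion probability = 13/2034.

13/2034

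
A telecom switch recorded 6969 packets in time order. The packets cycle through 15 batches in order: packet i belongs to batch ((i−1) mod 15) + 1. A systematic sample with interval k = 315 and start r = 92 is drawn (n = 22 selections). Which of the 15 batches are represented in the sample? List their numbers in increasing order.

Consecutive selections differ by k = 315, so their batch numbers differ by 315 mod 15 = 0.
gcd(315, 15) = 15, so the sample visits 15/15 = 1 distinct residues mod 15.
Start 92 is batch 2; the batches hit are 2.

2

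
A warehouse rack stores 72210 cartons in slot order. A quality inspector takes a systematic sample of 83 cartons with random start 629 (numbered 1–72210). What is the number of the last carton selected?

k = 72210/83 = 870
83rd selection = r + (83−1)·k = 629 + 82×870 = 629 + 71340 = 71969

71969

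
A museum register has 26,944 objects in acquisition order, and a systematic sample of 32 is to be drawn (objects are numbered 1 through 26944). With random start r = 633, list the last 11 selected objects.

k = N/n = 26944/32 = 842
22nd selection = 633 + 21×842 = 18315
23rd: 18315 + 842 = 19157
24th: 19157 + 842 = 19999
25th: 19999 + 842 = 20841
26th: 20841 + 842 = 21683
27th: 21683 + 842 = 22525
28th: 22525 + 842 = 23367
29th: 23367 + 842 = 24209
30th: 24209 + 842 = 25051
31st: 25051 + 842 = 25893
32nd: 25893 + 842 = 26735

18315, 19157, 19999, 20841, 21683, 22525, 23367, 24209, 25051, 25893, 26735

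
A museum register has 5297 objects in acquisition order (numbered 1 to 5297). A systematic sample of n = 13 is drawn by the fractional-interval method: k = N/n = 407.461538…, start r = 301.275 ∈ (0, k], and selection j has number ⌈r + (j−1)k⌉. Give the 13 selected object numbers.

j=1: r + 0k = 301.275 → ⌈·⌉ = 302
j=2: r + 1k = 708.736538… → ⌈·⌉ = 709
j=3: r + 2k = 1116.198076… → ⌈·⌉ = 1117
j=4: r + 3k = 1523.659615… → ⌈·⌉ = 1524
j=5: r + 4k = 1931.121153… → ⌈·⌉ = 1932
j=6: r + 5k = 2338.582692… → ⌈·⌉ = 2339
j=7: r + 6k = 2746.044230… → ⌈·⌉ = 2747
j=8: r + 7k = 3153.505769… → ⌈·⌉ = 3154
j=9: r + 8k = 3560.967307… → ⌈·⌉ = 3561
j=10: r + 9k = 3968.428846… → ⌈·⌉ = 3969
j=11: r + 10k = 4375.890384… → ⌈·⌉ = 4376
j=12: r + 11k = 4783.351923… → ⌈·⌉ = 4784
j=13: r + 12k = 5190.813461… → ⌈·⌉ = 5191

302, 709, 1117, 1524, 1932, 2339, 2747, 3154, 3561, 3969, 4376, 4784, 5191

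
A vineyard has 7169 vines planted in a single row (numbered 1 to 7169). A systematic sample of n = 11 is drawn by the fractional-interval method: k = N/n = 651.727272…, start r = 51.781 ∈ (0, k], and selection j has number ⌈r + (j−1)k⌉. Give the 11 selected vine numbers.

52, 704, 1356, 2007, 2659, 3311, 3963, 4614, 5266, 5918, 6570

j=1: r + 0k = 51.781 → ⌈·⌉ = 52
j=2: r + 1k = 703.508272… → ⌈·⌉ = 704
j=3: r + 2k = 1355.235545… → ⌈·⌉ = 1356
j=4: r + 3k = 2006.962818… → ⌈·⌉ = 2007
j=5: r + 4k = 2658.690090… → ⌈·⌉ = 2659
j=6: r + 5k = 3310.417363… → ⌈·⌉ = 3311
j=7: r + 6k = 3962.144636… → ⌈·⌉ = 3963
j=8: r + 7k = 4613.871909… → ⌈·⌉ = 4614
j=9: r + 8k = 5265.599181… → ⌈·⌉ = 5266
j=10: r + 9k = 5917.326454… → ⌈·⌉ = 5918
j=11: r + 10k = 6569.053727… → ⌈·⌉ = 6570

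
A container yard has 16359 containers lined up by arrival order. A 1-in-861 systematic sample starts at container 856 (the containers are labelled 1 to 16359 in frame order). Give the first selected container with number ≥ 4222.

k = 861
Steps past start: ⌈(4222 − 856)/861⌉ = ⌈3366/861⌉ = 4
Selected container: 856 + 4×861 = 4300

4300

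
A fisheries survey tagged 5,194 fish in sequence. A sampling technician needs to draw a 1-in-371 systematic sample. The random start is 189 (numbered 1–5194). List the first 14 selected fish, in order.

fish 1: 189
fish 2: 189 + 371 = 560
fish 3: 560 + 371 = 931
fish 4: 931 + 371 = 1302
fish 5: 1302 + 371 = 1673
fish 6: 1673 + 371 = 2044
fish 7: 2044 + 371 = 2415
fish 8: 2415 + 371 = 2786
fish 9: 2786 + 371 = 3157
fish 10: 3157 + 371 = 3528
fish 11: 3528 + 371 = 3899
fish 12: 3899 + 371 = 4270
fish 13: 4270 + 371 = 4641
fish 14: 4641 + 371 = 5012

189, 560, 931, 1302, 1673, 2044, 2415, 2786, 3157, 3528, 3899, 4270, 4641, 5012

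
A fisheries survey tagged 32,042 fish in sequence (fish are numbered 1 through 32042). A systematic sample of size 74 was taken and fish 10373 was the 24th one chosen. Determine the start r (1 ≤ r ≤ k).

414

k = 32042/74 = 433
r = 10373 − (24−1)×433 = 10373 − 9959 = 414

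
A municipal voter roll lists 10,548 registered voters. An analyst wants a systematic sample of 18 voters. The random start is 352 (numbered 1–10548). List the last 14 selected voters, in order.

k = N/n = 10548/18 = 586
5th selection = 352 + 4×586 = 2696
6th: 2696 + 586 = 3282
7th: 3282 + 586 = 3868
8th: 3868 + 586 = 4454
9th: 4454 + 586 = 5040
10th: 5040 + 586 = 5626
11th: 5626 + 586 = 6212
12th: 6212 + 586 = 6798
13th: 6798 + 586 = 7384
14th: 7384 + 586 = 7970
15th: 7970 + 586 = 8556
16th: 8556 + 586 = 9142
17th: 9142 + 586 = 9728
18th: 9728 + 586 = 10314

2696, 3282, 3868, 4454, 5040, 5626, 6212, 6798, 7384, 7970, 8556, 9142, 9728, 10314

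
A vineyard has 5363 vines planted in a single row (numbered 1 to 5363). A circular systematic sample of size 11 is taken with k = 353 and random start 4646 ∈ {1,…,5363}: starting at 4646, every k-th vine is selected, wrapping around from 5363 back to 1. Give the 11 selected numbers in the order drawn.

4646, 4999, 5352, 342, 695, 1048, 1401, 1754, 2107, 2460, 2813

Selection 1: 4646
Selection 2: 4646 + 353 = 4999
Selection 3: 4999 + 353 = 5352
Selection 4: 5352 + 353 = 5705 → 5705 − 5363 = 342
Selection 5: 342 + 353 = 695
Selection 6: 695 + 353 = 1048
Selection 7: 1048 + 353 = 1401
Selection 8: 1401 + 353 = 1754
Selection 9: 1754 + 353 = 2107
Selection 10: 2107 + 353 = 2460
Selection 11: 2460 + 353 = 2813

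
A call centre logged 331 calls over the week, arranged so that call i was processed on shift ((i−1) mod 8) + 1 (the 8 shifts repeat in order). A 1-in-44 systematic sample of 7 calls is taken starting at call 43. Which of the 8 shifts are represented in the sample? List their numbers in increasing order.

Consecutive selections differ by k = 44, so their shift numbers differ by 44 mod 8 = 4.
gcd(44, 8) = 4, so the sample visits 8/4 = 2 distinct residues mod 8.
Start 43 is shift 3; the shifts hit are 3, 7.

3, 7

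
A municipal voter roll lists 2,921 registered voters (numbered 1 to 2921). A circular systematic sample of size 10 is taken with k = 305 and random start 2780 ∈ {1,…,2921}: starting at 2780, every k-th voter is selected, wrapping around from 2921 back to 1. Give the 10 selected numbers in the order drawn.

Selection 1: 2780
Selection 2: 2780 + 305 = 3085 → 3085 − 2921 = 164
Selection 3: 164 + 305 = 469
Selection 4: 469 + 305 = 774
Selection 5: 774 + 305 = 1079
Selection 6: 1079 + 305 = 1384
Selection 7: 1384 + 305 = 1689
Selection 8: 1689 + 305 = 1994
Selection 9: 1994 + 305 = 2299
Selection 10: 2299 + 305 = 2604

2780, 164, 469, 774, 1079, 1384, 1689, 1994, 2299, 2604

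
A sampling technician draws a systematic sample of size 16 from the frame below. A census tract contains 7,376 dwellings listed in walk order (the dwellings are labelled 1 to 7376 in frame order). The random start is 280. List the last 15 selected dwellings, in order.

741, 1202, 1663, 2124, 2585, 3046, 3507, 3968, 4429, 4890, 5351, 5812, 6273, 6734, 7195

k = N/n = 7376/16 = 461
2nd selection = 280 + 1×461 = 741
3rd: 741 + 461 = 1202
4th: 1202 + 461 = 1663
5th: 1663 + 461 = 2124
6th: 2124 + 461 = 2585
7th: 2585 + 461 = 3046
8th: 3046 + 461 = 3507
9th: 3507 + 461 = 3968
10th: 3968 + 461 = 4429
11th: 4429 + 461 = 4890
12th: 4890 + 461 = 5351
13th: 5351 + 461 = 5812
14th: 5812 + 461 = 6273
15th: 6273 + 461 = 6734
16th: 6734 + 461 = 7195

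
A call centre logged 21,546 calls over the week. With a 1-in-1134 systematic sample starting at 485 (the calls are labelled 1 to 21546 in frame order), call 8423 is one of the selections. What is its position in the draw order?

k = 1134
position = (8423 − 485)/1134 + 1 = 7938/1134 + 1 = 7 + 1 = 8

8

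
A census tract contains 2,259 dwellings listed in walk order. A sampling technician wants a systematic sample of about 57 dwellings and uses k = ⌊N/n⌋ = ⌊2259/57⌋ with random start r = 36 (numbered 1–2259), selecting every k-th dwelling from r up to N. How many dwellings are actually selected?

k = ⌊2259/57⌋ = 39
Achieved size = ⌊(2259 − 36)/39⌋ + 1 = ⌊2223/39⌋ + 1 = 57 + 1 = 58
(last selection: 36 + 57×39 = 2259 ≤ 2259; next would be 2298 > 2259)

58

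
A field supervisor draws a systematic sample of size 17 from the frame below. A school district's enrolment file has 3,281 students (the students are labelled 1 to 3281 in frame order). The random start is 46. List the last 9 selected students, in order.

1590, 1783, 1976, 2169, 2362, 2555, 2748, 2941, 3134

k = N/n = 3281/17 = 193
9th selection = 46 + 8×193 = 1590
10th: 1590 + 193 = 1783
11th: 1783 + 193 = 1976
12th: 1976 + 193 = 2169
13th: 2169 + 193 = 2362
14th: 2362 + 193 = 2555
15th: 2555 + 193 = 2748
16th: 2748 + 193 = 2941
17th: 2941 + 193 = 3134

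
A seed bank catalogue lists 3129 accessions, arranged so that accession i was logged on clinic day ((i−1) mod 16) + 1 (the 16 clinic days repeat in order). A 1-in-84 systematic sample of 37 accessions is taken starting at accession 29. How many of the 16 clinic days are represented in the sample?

Consecutive selections differ by k = 84, so their clinic day numbers differ by 84 mod 16 = 4.
gcd(84, 16) = 4, so the sample visits 16/4 = 4 distinct residues mod 16.
Start 29 is clinic day 13; the clinic days hit are 1, 5, 9, 13.

4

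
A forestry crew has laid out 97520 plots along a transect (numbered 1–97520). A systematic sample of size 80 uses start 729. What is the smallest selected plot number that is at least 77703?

k = 97520/80 = 1219
Steps past start: ⌈(77703 − 729)/1219⌉ = ⌈76974/1219⌉ = 64
Selected plot: 729 + 64×1219 = 78745

78745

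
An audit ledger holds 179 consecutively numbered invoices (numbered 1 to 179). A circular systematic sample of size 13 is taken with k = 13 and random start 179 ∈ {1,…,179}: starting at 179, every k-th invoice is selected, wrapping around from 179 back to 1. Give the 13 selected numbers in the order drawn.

Selection 1: 179
Selection 2: 179 + 13 = 192 → 192 − 179 = 13
Selection 3: 13 + 13 = 26
Selection 4: 26 + 13 = 39
Selection 5: 39 + 13 = 52
Selection 6: 52 + 13 = 65
Selection 7: 65 + 13 = 78
Selection 8: 78 + 13 = 91
Selection 9: 91 + 13 = 104
Selection 10: 104 + 13 = 117
Selection 11: 117 + 13 = 130
Selection 12: 130 + 13 = 143
Selection 13: 143 + 13 = 156

179, 13, 26, 39, 52, 65, 78, 91, 104, 117, 130, 143, 156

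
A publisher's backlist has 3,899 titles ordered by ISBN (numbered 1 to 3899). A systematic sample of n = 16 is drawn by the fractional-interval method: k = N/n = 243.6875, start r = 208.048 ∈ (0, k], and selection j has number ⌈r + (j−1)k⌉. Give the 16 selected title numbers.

j=1: r + 0k = 208.048 → ⌈·⌉ = 209
j=2: r + 1k = 451.7355 → ⌈·⌉ = 452
j=3: r + 2k = 695.423 → ⌈·⌉ = 696
j=4: r + 3k = 939.1105 → ⌈·⌉ = 940
j=5: r + 4k = 1182.798 → ⌈·⌉ = 1183
j=6: r + 5k = 1426.4855 → ⌈·⌉ = 1427
j=7: r + 6k = 1670.173 → ⌈·⌉ = 1671
j=8: r + 7k = 1913.8605 → ⌈·⌉ = 1914
j=9: r + 8k = 2157.548 → ⌈·⌉ = 2158
j=10: r + 9k = 2401.2355 → ⌈·⌉ = 2402
j=11: r + 10k = 2644.923 → ⌈·⌉ = 2645
j=12: r + 11k = 2888.6105 → ⌈·⌉ = 2889
j=13: r + 12k = 3132.298 → ⌈·⌉ = 3133
j=14: r + 13k = 3375.9855 → ⌈·⌉ = 3376
j=15: r + 14k = 3619.673 → ⌈·⌉ = 3620
j=16: r + 15k = 3863.3605 → ⌈·⌉ = 3864

209, 452, 696, 940, 1183, 1427, 1671, 1914, 2158, 2402, 2645, 2889, 3133, 3376, 3620, 3864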